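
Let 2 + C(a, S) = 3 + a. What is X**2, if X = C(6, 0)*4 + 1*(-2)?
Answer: 676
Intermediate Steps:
C(a, S) = 1 + a (C(a, S) = -2 + (3 + a) = 1 + a)
X = 26 (X = (1 + 6)*4 + 1*(-2) = 7*4 - 2 = 28 - 2 = 26)
X**2 = 26**2 = 676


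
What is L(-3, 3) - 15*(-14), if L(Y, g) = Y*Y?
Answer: 219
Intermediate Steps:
L(Y, g) = Y²
L(-3, 3) - 15*(-14) = (-3)² - 15*(-14) = 9 + 210 = 219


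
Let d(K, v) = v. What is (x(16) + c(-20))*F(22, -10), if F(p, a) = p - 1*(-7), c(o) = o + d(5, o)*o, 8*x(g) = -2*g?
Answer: 10904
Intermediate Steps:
x(g) = -g/4 (x(g) = (-2*g)/8 = -g/4)
c(o) = o + o² (c(o) = o + o*o = o + o²)
F(p, a) = 7 + p (F(p, a) = p + 7 = 7 + p)
(x(16) + c(-20))*F(22, -10) = (-¼*16 - 20*(1 - 20))*(7 + 22) = (-4 - 20*(-19))*29 = (-4 + 380)*29 = 376*29 = 10904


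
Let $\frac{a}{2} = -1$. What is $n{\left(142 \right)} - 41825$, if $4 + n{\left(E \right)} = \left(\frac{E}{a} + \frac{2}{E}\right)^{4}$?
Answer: $\frac{644178337355451}{25411681} \approx 2.535 \cdot 10^{7}$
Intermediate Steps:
$a = -2$ ($a = 2 \left(-1\right) = -2$)
$n{\left(E \right)} = -4 + \left(\frac{2}{E} - \frac{E}{2}\right)^{4}$ ($n{\left(E \right)} = -4 + \left(\frac{E}{-2} + \frac{2}{E}\right)^{4} = -4 + \left(E \left(- \frac{1}{2}\right) + \frac{2}{E}\right)^{4} = -4 + \left(- \frac{E}{2} + \frac{2}{E}\right)^{4} = -4 + \left(\frac{2}{E} - \frac{E}{2}\right)^{4}$)
$n{\left(142 \right)} - 41825 = \left(-4 + \frac{\left(-4 + 142^{2}\right)^{4}}{16 \cdot 406586896}\right) - 41825 = \left(-4 + \frac{1}{16} \cdot \frac{1}{406586896} \left(-4 + 20164\right)^{4}\right) - 41825 = \left(-4 + \frac{1}{16} \cdot \frac{1}{406586896} \cdot 20160^{4}\right) - 41825 = \left(-4 + \frac{1}{16} \cdot \frac{1}{406586896} \cdot 165181768335360000\right) - 41825 = \left(-4 + \frac{645241282560000}{25411681}\right) - 41825 = \frac{645241180913276}{25411681} - 41825 = \frac{644178337355451}{25411681}$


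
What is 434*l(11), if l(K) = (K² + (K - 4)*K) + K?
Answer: 90706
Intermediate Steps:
l(K) = K + K² + K*(-4 + K) (l(K) = (K² + (-4 + K)*K) + K = (K² + K*(-4 + K)) + K = K + K² + K*(-4 + K))
434*l(11) = 434*(11*(-3 + 2*11)) = 434*(11*(-3 + 22)) = 434*(11*19) = 434*209 = 90706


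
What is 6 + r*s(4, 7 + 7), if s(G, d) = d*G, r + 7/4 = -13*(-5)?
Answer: 3548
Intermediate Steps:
r = 253/4 (r = -7/4 - 13*(-5) = -7/4 + 65 = 253/4 ≈ 63.250)
s(G, d) = G*d
6 + r*s(4, 7 + 7) = 6 + 253*(4*(7 + 7))/4 = 6 + 253*(4*14)/4 = 6 + (253/4)*56 = 6 + 3542 = 3548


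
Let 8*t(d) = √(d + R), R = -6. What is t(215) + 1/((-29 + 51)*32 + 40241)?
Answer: 1/40945 + √209/8 ≈ 1.8071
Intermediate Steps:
t(d) = √(-6 + d)/8 (t(d) = √(d - 6)/8 = √(-6 + d)/8)
t(215) + 1/((-29 + 51)*32 + 40241) = √(-6 + 215)/8 + 1/((-29 + 51)*32 + 40241) = √209/8 + 1/(22*32 + 40241) = √209/8 + 1/(704 + 40241) = √209/8 + 1/40945 = 1/40945 + √209/8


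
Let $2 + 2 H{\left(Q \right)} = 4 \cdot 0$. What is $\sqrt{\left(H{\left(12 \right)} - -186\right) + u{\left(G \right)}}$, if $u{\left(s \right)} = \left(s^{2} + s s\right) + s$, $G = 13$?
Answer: $2 \sqrt{134} \approx 23.152$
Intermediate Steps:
$u{\left(s \right)} = s + 2 s^{2}$ ($u{\left(s \right)} = \left(s^{2} + s^{2}\right) + s = 2 s^{2} + s = s + 2 s^{2}$)
$H{\left(Q \right)} = -1$ ($H{\left(Q \right)} = -1 + \frac{4 \cdot 0}{2} = -1 + \frac{1}{2} \cdot 0 = -1 + 0 = -1$)
$\sqrt{\left(H{\left(12 \right)} - -186\right) + u{\left(G \right)}} = \sqrt{\left(-1 - -186\right) + 13 \left(1 + 2 \cdot 13\right)} = \sqrt{\left(-1 + 186\right) + 13 \left(1 + 26\right)} = \sqrt{185 + 13 \cdot 27} = \sqrt{185 + 351} = \sqrt{536} = 2 \sqrt{134}$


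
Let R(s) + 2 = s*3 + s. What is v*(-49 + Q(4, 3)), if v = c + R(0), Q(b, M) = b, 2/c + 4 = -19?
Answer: 2160/23 ≈ 93.913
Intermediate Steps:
c = -2/23 (c = 2/(-4 - 19) = 2/(-23) = 2*(-1/23) = -2/23 ≈ -0.086957)
R(s) = -2 + 4*s (R(s) = -2 + (s*3 + s) = -2 + (3*s + s) = -2 + 4*s)
v = -48/23 (v = -2/23 + (-2 + 4*0) = -2/23 + (-2 + 0) = -2/23 - 2 = -48/23 ≈ -2.0870)
v*(-49 + Q(4, 3)) = -48*(-49 + 4)/23 = -48/23*(-45) = 2160/23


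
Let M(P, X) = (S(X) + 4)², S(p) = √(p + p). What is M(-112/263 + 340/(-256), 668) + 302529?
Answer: 303881 + 16*√334 ≈ 3.0417e+5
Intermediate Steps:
S(p) = √2*√p (S(p) = √(2*p) = √2*√p)
M(P, X) = (4 + √2*√X)² (M(P, X) = (√2*√X + 4)² = (4 + √2*√X)²)
M(-112/263 + 340/(-256), 668) + 302529 = (4 + √2*√668)² + 302529 = (4 + √2*(2*√167))² + 302529 = (4 + 2*√334)² + 302529 = 302529 + (4 + 2*√334)²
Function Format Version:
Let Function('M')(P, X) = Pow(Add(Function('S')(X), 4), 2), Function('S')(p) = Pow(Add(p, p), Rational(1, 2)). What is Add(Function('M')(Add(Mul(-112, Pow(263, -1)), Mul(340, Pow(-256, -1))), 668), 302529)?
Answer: Add(303881, Mul(16, Pow(334, Rational(1, 2)))) ≈ 3.0417e+5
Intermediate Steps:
Function('S')(p) = Mul(Pow(2, Rational(1, 2)), Pow(p, Rational(1, 2))) (Function('S')(p) = Pow(Mul(2, p), Rational(1, 2)) = Mul(Pow(2, Rational(1, 2)), Pow(p, Rational(1, 2))))
Function('M')(P, X) = Pow(Add(4, Mul(Pow(2, Rational(1, 2)), Pow(X, Rational(1, 2)))), 2) (Function('M')(P, X) = Pow(Add(Mul(Pow(2, Rational(1, 2)), Pow(X, Rational(1, 2))), 4), 2) = Pow(Add(4, Mul(Pow(2, Rational(1, 2)), Pow(X, Rational(1, 2)))), 2))
Add(Function('M')(Add(Mul(-112, Pow(263, -1)), Mul(340, Pow(-256, -1))), 668), 302529) = Add(Pow(Add(4, Mul(Pow(2, Rational(1, 2)), Pow(668, Rational(1, 2)))), 2), 302529) = Add(Pow(Add(4, Mul(Pow(2, Rational(1, 2)), Mul(2, Pow(167, Rational(1, 2))))), 2), 302529) = Add(Pow(Add(4, Mul(2, Pow(334, Rational(1, 2)))), 2), 302529) = Add(302529, Pow(Add(4, Mul(2, Pow(334, Rational(1, 2)))), 2))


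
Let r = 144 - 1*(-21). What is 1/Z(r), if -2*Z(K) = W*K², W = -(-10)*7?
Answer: -1/952875 ≈ -1.0495e-6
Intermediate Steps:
W = 70 (W = -2*(-35) = 70)
r = 165 (r = 144 + 21 = 165)
Z(K) = -35*K²
1/Z(r) = 1/(-35*165²) = 1/(-35*27225) = 1/(-952875) = -1/952875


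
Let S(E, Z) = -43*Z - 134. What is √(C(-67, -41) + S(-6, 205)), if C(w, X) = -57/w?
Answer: 3*I*√4463138/67 ≈ 94.595*I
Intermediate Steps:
S(E, Z) = -134 - 43*Z
√(C(-67, -41) + S(-6, 205)) = √(-57/(-67) + (-134 - 43*205)) = √(-57*(-1/67) + (-134 - 8815)) = √(57/67 - 8949) = √(-599526/67) = 3*I*√4463138/67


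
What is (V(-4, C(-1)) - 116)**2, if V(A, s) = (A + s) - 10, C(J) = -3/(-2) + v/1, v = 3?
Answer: 63001/4 ≈ 15750.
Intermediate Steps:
C(J) = 9/2 (C(J) = -3/(-2) + 3/1 = -3*(-1/2) + 3*1 = 3/2 + 3 = 9/2)
V(A, s) = -10 + A + s
(V(-4, C(-1)) - 116)**2 = ((-10 - 4 + 9/2) - 116)**2 = (-19/2 - 116)**2 = (-251/2)**2 = 63001/4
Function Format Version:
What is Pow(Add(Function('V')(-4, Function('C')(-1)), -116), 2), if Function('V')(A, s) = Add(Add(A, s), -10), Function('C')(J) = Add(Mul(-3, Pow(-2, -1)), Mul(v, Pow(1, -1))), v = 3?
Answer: Rational(63001, 4) ≈ 15750.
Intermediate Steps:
Function('C')(J) = Rational(9, 2) (Function('C')(J) = Add(Mul(-3, Pow(-2, -1)), Mul(3, Pow(1, -1))) = Add(Mul(-3, Rational(-1, 2)), Mul(3, 1)) = Add(Rational(3, 2), 3) = Rational(9, 2))
Function('V')(A, s) = Add(-10, A, s)
Pow(Add(Function('V')(-4, Function('C')(-1)), -116), 2) = Pow(Add(Add(-10, -4, Rational(9, 2)), -116), 2) = Pow(Add(Rational(-19, 2), -116), 2) = Pow(Rational(-251, 2), 2) = Rational(63001, 4)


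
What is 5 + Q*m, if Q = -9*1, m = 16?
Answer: -139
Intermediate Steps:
Q = -9
5 + Q*m = 5 - 9*16 = 5 - 144 = -139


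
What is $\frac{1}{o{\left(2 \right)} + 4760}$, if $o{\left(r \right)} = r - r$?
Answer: $\frac{1}{4760} \approx 0.00021008$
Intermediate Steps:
$o{\left(r \right)} = 0$
$\frac{1}{o{\left(2 \right)} + 4760} = \frac{1}{0 + 4760} = \frac{1}{4760}$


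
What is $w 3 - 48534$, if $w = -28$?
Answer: $-48618$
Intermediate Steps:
$w 3 - 48534 = \left(-28\right) 3 - 48534 = -84 - 48534 = -48618$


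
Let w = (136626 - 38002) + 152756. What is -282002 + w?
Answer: -30622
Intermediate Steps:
w = 251380 (w = 98624 + 152756 = 251380)
-282002 + w = -282002 + 251380 = -30622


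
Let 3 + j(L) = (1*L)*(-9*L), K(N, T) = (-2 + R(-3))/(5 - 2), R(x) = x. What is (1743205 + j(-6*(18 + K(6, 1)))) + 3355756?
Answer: 5012522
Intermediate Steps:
K(N, T) = -5/3 (K(N, T) = (-2 - 3)/(5 - 2) = -5/3)
j(L) = -3 - 9*L² (j(L) = -3 + (1*L)*(-9*L) = -3 + L*(-9*L) = -3 - 9*L²)
(1743205 + j(-6*(18 + K(6, 1)))) + 3355756 = (1743205 + (-3 - 9*36*(18 - 5/3)²)) + 3355756 = (1743205 + (-3 - 9*(-6*49/3)²)) + 3355756 = (1743205 + (-3 - 9*(-98)²)) + 3355756 = (1743205 + (-3 - 9*9604)) + 3355756 = (1743205 + (-3 - 86436)) + 3355756 = (1743205 - 86439) + 3355756 = 1656766 + 3355756 = 5012522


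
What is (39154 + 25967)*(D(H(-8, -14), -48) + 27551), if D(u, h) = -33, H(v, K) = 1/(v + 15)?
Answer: 1791999678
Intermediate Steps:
H(v, K) = 1/(15 + v)
(39154 + 25967)*(D(H(-8, -14), -48) + 27551) = (39154 + 25967)*(-33 + 27551) = 65121*27518 = 1791999678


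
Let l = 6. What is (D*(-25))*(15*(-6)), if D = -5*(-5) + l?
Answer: 69750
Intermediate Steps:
D = 31 (D = -5*(-5) + 6 = 25 + 6 = 31)
(D*(-25))*(15*(-6)) = (31*(-25))*(15*(-6)) = -775*(-90) = 69750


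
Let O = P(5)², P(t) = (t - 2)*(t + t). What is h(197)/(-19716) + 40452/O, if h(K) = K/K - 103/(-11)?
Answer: 121846741/2710950 ≈ 44.946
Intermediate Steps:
P(t) = 2*t*(-2 + t) (P(t) = (-2 + t)*(2*t) = 2*t*(-2 + t))
O = 900 (O = (2*5*(-2 + 5))² = (2*5*3)² = 30² = 900)
h(K) = 114/11 (h(K) = 1 - 103*(-1/11) = 1 + 103/11 = 114/11)
h(197)/(-19716) + 40452/O = (114/11)/(-19716) + 40452/900 = (114/11)*(-1/19716) + 40452*(1/900) = -19/36146 + 3371/75 = 121846741/2710950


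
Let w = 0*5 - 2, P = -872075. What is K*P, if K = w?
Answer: 1744150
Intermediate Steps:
w = -2 (w = 0 - 2 = -2)
K = -2
K*P = -2*(-872075) = 1744150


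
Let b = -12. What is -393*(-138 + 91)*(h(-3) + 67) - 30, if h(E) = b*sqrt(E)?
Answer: 1237527 - 221652*I*sqrt(3) ≈ 1.2375e+6 - 3.8391e+5*I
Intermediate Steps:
h(E) = -12*sqrt(E)
-393*(-138 + 91)*(h(-3) + 67) - 30 = -393*(-138 + 91)*(-12*I*sqrt(3) + 67) - 30 = -(-18471)*(-12*I*sqrt(3) + 67) - 30 = -(-18471)*(67 - 12*I*sqrt(3)) - 30 = -393*(-3149 + 564*I*sqrt(3)) - 30 = (1237557 - 221652*I*sqrt(3)) - 30 = 1237527 - 221652*I*sqrt(3)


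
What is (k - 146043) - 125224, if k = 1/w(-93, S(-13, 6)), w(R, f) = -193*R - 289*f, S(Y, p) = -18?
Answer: -6280102316/23151 ≈ -2.7127e+5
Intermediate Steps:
w(R, f) = -289*f - 193*R
k = 1/23151 (k = 1/(-289*(-18) - 193*(-93)) = 1/(5202 + 17949) = 1/23151 ≈ 4.3195e-5)
(k - 146043) - 125224 = (1/23151 - 146043) - 125224 = -3381041492/23151 - 125224 = -6280102316/23151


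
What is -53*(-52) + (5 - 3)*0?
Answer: 2756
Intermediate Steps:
-53*(-52) + (5 - 3)*0 = 2756 + 2*0 = 2756 + 0 = 2756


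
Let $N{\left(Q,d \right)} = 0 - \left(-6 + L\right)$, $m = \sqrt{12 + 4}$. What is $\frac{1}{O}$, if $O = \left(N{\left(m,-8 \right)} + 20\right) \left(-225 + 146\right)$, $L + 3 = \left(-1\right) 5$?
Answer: $- \frac{1}{2686} \approx -0.0003723$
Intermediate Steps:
$m = 4$ ($m = \sqrt{16} = 4$)
$L = -8$ ($L = -3 - 5 = -8$)
$N{\left(Q,d \right)} = 14$ ($N{\left(Q,d \right)} = 0 + \left(6 - -8\right) = 0 + \left(6 + 8\right) = 0 + 14 = 14$)
$O = -2686$ ($O = \left(14 + 20\right) \left(-225 + 146\right) = 34 \left(-79\right) = -2686$)
$\frac{1}{O} = \frac{1}{-2686} = - \frac{1}{2686}$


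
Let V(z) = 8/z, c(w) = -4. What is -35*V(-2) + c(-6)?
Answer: 136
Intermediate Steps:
-35*V(-2) + c(-6) = -280/(-2) - 4 = -280*(-1)/2 - 4 = -35*(-4) - 4 = 140 - 4 = 136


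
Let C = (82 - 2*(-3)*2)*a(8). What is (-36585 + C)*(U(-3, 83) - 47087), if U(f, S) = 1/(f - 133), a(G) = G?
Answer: 229468547889/136 ≈ 1.6873e+9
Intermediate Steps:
U(f, S) = 1/(-133 + f)
C = 752 (C = (82 - 2*(-3)*2)*8 = (82 + 6*2)*8 = (82 + 12)*8 = 94*8 = 752)
(-36585 + C)*(U(-3, 83) - 47087) = (-36585 + 752)*(1/(-133 - 3) - 47087) = -35833*(1/(-136) - 47087) = -35833*(-1/136 - 47087) = -35833*(-6403833/136) = 229468547889/136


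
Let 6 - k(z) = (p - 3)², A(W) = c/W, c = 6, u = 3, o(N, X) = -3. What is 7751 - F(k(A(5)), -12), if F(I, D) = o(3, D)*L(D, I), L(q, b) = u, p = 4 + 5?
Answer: 7760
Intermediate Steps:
p = 9
L(q, b) = 3
A(W) = 6/W
k(z) = -30 (k(z) = 6 - (9 - 3)² = 6 - 1*6² = 6 - 1*36 = 6 - 36 = -30)
F(I, D) = -9 (F(I, D) = -3*3 = -9)
7751 - F(k(A(5)), -12) = 7751 - 1*(-9) = 7751 + 9 = 7760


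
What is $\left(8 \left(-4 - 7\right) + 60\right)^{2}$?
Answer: $784$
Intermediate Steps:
$\left(8 \left(-4 - 7\right) + 60\right)^{2} = \left(8 \left(-11\right) + 60\right)^{2} = \left(-88 + 60\right)^{2} = \left(-28\right)^{2} = 784$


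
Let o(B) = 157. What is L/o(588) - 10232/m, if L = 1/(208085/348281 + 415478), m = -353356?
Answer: 58113744830048477/2006922355994419869 ≈ 0.028957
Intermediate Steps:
L = 348281/144703301403 (L = 1/(208085*(1/348281) + 415478) = 1/(208085/348281 + 415478) = 1/(144703301403/348281) = 348281/144703301403 ≈ 2.4069e-6)
L/o(588) - 10232/m = (348281/144703301403)/157 - 10232/(-353356) = (348281/144703301403)*(1/157) - 10232*(-1/353356) = 348281/22718418320271 + 2558/88339 = 58113744830048477/2006922355994419869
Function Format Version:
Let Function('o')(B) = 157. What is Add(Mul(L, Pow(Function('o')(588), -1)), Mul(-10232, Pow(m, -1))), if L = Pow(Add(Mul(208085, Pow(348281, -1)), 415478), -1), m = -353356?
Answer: Rational(58113744830048477, 2006922355994419869) ≈ 0.028957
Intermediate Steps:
L = Rational(348281, 144703301403) (L = Pow(Add(Mul(208085, Rational(1, 348281)), 415478), -1) = Pow(Add(Rational(208085, 348281), 415478), -1) = Pow(Rational(144703301403, 348281), -1) = Rational(348281, 144703301403) ≈ 2.4069e-6)
Add(Mul(L, Pow(Function('o')(588), -1)), Mul(-10232, Pow(m, -1))) = Add(Mul(Rational(348281, 144703301403), Pow(157, -1)), Mul(-10232, Pow(-353356, -1))) = Add(Mul(Rational(348281, 144703301403), Rational(1, 157)), Mul(-10232, Rational(-1, 353356))) = Add(Rational(348281, 22718418320271), Rational(2558, 88339)) = Rational(58113744830048477, 2006922355994419869)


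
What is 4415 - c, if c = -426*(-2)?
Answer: 3563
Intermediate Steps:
c = 852
4415 - c = 4415 - 1*852 = 4415 - 852 = 3563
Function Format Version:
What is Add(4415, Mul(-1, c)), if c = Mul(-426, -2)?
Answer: 3563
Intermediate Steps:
c = 852
Add(4415, Mul(-1, c)) = Add(4415, Mul(-1, 852)) = Add(4415, -852) = 3563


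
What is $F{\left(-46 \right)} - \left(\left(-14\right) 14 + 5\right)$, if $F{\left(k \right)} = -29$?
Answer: $162$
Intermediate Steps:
$F{\left(-46 \right)} - \left(\left(-14\right) 14 + 5\right) = -29 - \left(\left(-14\right) 14 + 5\right) = -29 - \left(-196 + 5\right) = -29 - -191 = -29 + 191 = 162$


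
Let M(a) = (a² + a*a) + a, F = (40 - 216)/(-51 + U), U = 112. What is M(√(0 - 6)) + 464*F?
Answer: -82396/61 + I*√6 ≈ -1350.8 + 2.4495*I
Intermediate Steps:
F = -176/61 (F = (40 - 216)/(-51 + 112) = -176/61 ≈ -2.8852)
M(a) = a + 2*a² (M(a) = (a² + a²) + a = 2*a² + a = a + 2*a²)
M(√(0 - 6)) + 464*F = √(0 - 6)*(1 + 2*√(0 - 6)) + 464*(-176/61) = √(-6)*(1 + 2*√(-6)) - 81664/61 = (I*√6)*(1 + 2*(I*√6)) - 81664/61 = (I*√6)*(1 + 2*I*√6) - 81664/61 = I*√6*(1 + 2*I*√6) - 81664/61 = -81664/61 + I*√6*(1 + 2*I*√6)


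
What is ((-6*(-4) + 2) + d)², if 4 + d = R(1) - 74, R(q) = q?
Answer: 2601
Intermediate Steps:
d = -77 (d = -4 + (1 - 74) = -4 - 73 = -77)
((-6*(-4) + 2) + d)² = ((-6*(-4) + 2) - 77)² = ((24 + 2) - 77)² = (26 - 77)² = (-51)² = 2601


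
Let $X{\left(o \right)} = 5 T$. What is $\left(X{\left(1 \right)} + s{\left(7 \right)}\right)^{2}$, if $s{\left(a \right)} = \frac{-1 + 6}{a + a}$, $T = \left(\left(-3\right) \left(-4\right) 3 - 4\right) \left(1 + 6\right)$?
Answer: $\frac{246019225}{196} \approx 1.2552 \cdot 10^{6}$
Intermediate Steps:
$T = 224$ ($T = \left(12 \cdot 3 - 4\right) 7 = \left(36 - 4\right) 7 = 32 \cdot 7 = 224$)
$s{\left(a \right)} = \frac{5}{2 a}$
$X{\left(o \right)} = 1120$ ($X{\left(o \right)} = 5 \cdot 224 = 1120$)
$\left(X{\left(1 \right)} + s{\left(7 \right)}\right)^{2} = \left(1120 + \frac{5}{2 \cdot 7}\right)^{2} = \left(1120 + \frac{5}{2} \cdot \frac{1}{7}\right)^{2} = \left(1120 + \frac{5}{14}\right)^{2} = \left(\frac{15685}{14}\right)^{2} = \frac{246019225}{196}$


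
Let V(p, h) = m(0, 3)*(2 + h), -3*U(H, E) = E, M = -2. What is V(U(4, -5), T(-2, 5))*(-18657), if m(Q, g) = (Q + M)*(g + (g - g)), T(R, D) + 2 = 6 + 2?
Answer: 895536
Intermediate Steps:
U(H, E) = -E/3
T(R, D) = 6 (T(R, D) = -2 + (6 + 2) = -2 + 8 = 6)
m(Q, g) = g*(-2 + Q) (m(Q, g) = (Q - 2)*(g + (g - g)) = (-2 + Q)*(g + 0) = (-2 + Q)*g = g*(-2 + Q))
V(p, h) = -12 - 6*h (V(p, h) = (3*(-2 + 0))*(2 + h) = (3*(-2))*(2 + h) = -6*(2 + h) = -12 - 6*h)
V(U(4, -5), T(-2, 5))*(-18657) = (-12 - 6*6)*(-18657) = (-12 - 36)*(-18657) = -48*(-18657) = 895536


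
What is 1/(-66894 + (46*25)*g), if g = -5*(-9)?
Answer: -1/15144 ≈ -6.6033e-5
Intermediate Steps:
g = 45
1/(-66894 + (46*25)*g) = 1/(-66894 + (46*25)*45) = 1/(-66894 + 1150*45) = 1/(-66894 + 51750) = 1/(-15144) = -1/15144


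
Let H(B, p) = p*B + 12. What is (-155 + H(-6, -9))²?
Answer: 7921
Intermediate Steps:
H(B, p) = 12 + B*p (H(B, p) = B*p + 12 = 12 + B*p)
(-155 + H(-6, -9))² = (-155 + (12 - 6*(-9)))² = (-155 + (12 + 54))² = (-155 + 66)² = (-89)² = 7921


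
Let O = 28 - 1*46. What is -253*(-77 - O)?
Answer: 14927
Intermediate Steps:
O = -18 (O = 28 - 46 = -18)
-253*(-77 - O) = -253*(-77 - 1*(-18)) = -253*(-77 + 18) = -253*(-59) = 14927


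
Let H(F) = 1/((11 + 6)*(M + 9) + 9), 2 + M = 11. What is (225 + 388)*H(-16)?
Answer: 613/315 ≈ 1.9460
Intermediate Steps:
M = 9 (M = -2 + 11 = 9)
H(F) = 1/315 (H(F) = 1/((11 + 6)*(9 + 9) + 9) = 1/(17*18 + 9) = 1/(306 + 9) = 1/315)
(225 + 388)*H(-16) = (225 + 388)*(1/315) = 613*(1/315) = 613/315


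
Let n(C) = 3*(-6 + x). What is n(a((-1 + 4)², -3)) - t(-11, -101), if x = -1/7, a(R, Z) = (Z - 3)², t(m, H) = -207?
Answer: 1320/7 ≈ 188.57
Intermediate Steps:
a(R, Z) = (-3 + Z)²
x = -⅐ (x = -1*⅐ = -⅐ ≈ -0.14286)
n(C) = -129/7 (n(C) = 3*(-6 - ⅐) = 3*(-43/7) = -129/7)
n(a((-1 + 4)², -3)) - t(-11, -101) = -129/7 - 1*(-207) = -129/7 + 207 = 1320/7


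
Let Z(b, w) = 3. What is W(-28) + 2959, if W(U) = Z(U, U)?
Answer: 2962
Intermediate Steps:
W(U) = 3
W(-28) + 2959 = 3 + 2959 = 2962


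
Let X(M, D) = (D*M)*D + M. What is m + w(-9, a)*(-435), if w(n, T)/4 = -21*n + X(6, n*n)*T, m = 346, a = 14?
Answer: -959430434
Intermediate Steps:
X(M, D) = M + M*D² (X(M, D) = M*D² + M = M + M*D²)
w(n, T) = -84*n + 4*T*(6 + 6*n⁴) (w(n, T) = 4*(-21*n + (6*(1 + (n*n)²))*T) = 4*(-21*n + (6*(1 + (n²)²))*T) = 4*(-21*n + (6*(1 + n⁴))*T) = 4*(-21*n + (6 + 6*n⁴)*T) = 4*(-21*n + T*(6 + 6*n⁴)) = -84*n + 4*T*(6 + 6*n⁴))
m + w(-9, a)*(-435) = 346 + (-84*(-9) + 24*14*(1 + (-9)⁴))*(-435) = 346 + (756 + 24*14*(1 + 6561))*(-435) = 346 + (756 + 24*14*6562)*(-435) = 346 + (756 + 2204832)*(-435) = 346 + 2205588*(-435) = 346 - 959430780 = -959430434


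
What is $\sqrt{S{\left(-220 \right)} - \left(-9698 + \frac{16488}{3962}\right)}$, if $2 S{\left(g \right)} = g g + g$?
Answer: $\frac{2 \sqrt{33144994526}}{1981} \approx 183.8$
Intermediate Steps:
$S{\left(g \right)} = \frac{g}{2} + \frac{g^{2}}{2}$ ($S{\left(g \right)} = \frac{g g + g}{2} = \frac{g^{2} + g}{2} = \frac{g + g^{2}}{2} = \frac{g}{2} + \frac{g^{2}}{2}$)
$\sqrt{S{\left(-220 \right)} - \left(-9698 + \frac{16488}{3962}\right)} = \sqrt{\frac{1}{2} \left(-220\right) \left(1 - 220\right) - \left(-9698 + \frac{16488}{3962}\right)} = \sqrt{\frac{1}{2} \left(-220\right) \left(-219\right) + \left(\left(-16488\right) \frac{1}{3962} + 9698\right)} = \sqrt{24090 + \left(- \frac{8244}{1981} + 9698\right)} = \sqrt{24090 + \frac{19203494}{1981}} = \sqrt{\frac{66925784}{1981}} = \frac{2 \sqrt{33144994526}}{1981}$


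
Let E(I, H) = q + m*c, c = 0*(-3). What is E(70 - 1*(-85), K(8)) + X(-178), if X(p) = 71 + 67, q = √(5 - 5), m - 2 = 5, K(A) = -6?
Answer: 138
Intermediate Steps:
m = 7 (m = 2 + 5 = 7)
q = 0 (q = √0 = 0)
c = 0
X(p) = 138
E(I, H) = 0 (E(I, H) = 0 + 7*0 = 0 + 0 = 0)
E(70 - 1*(-85), K(8)) + X(-178) = 0 + 138 = 138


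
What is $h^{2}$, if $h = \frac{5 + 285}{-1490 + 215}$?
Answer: $\frac{3364}{65025} \approx 0.051734$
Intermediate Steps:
$h = - \frac{58}{255}$ ($h = \frac{290}{-1275} = 290 \left(- \frac{1}{1275}\right) = - \frac{58}{255} \approx -0.22745$)
$h^{2} = \left(- \frac{58}{255}\right)^{2} = \frac{3364}{65025}$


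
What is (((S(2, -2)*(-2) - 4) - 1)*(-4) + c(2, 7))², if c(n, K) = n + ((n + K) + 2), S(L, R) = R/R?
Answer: 1681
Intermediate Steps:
S(L, R) = 1
c(n, K) = 2 + K + 2*n (c(n, K) = n + ((K + n) + 2) = n + (2 + K + n) = 2 + K + 2*n)
(((S(2, -2)*(-2) - 4) - 1)*(-4) + c(2, 7))² = (((1*(-2) - 4) - 1)*(-4) + (2 + 7 + 2*2))² = (((-2 - 4) - 1)*(-4) + (2 + 7 + 4))² = ((-6 - 1)*(-4) + 13)² = (-7*(-4) + 13)² = (28 + 13)² = 41² = 1681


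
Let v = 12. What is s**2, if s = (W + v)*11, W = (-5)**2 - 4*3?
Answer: 75625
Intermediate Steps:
W = 13 (W = 25 - 12 = 13)
s = 275 (s = (13 + 12)*11 = 25*11 = 275)
s**2 = 275**2 = 75625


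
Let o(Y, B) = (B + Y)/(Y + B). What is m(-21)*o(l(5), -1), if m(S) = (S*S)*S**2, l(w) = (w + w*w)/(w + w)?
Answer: 194481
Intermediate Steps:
l(w) = (w + w**2)/(2*w) (l(w) = (w + w**2)/((2*w)) = (w + w**2)*(1/(2*w)) = (w + w**2)/(2*w))
m(S) = S**4 (m(S) = S**2*S**2 = S**4)
o(Y, B) = 1 (o(Y, B) = (B + Y)/(B + Y) = 1)
m(-21)*o(l(5), -1) = (-21)**4*1 = 194481*1 = 194481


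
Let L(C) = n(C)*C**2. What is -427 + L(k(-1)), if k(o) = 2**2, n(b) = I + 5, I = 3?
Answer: -299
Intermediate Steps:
n(b) = 8 (n(b) = 3 + 5 = 8)
k(o) = 4
L(C) = 8*C**2
-427 + L(k(-1)) = -427 + 8*4**2 = -427 + 8*16 = -427 + 128 = -299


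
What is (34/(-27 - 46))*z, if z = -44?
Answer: 1496/73 ≈ 20.493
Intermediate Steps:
(34/(-27 - 46))*z = (34/(-27 - 46))*(-44) = (34/(-73))*(-44) = -1/73*34*(-44) = -34/73*(-44) = 1496/73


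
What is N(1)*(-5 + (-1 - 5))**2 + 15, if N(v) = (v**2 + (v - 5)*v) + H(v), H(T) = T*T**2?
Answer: -227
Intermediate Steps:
H(T) = T**3
N(v) = v**2 + v**3 + v*(-5 + v) (N(v) = (v**2 + (v - 5)*v) + v**3 = (v**2 + (-5 + v)*v) + v**3 = (v**2 + v*(-5 + v)) + v**3 = v**2 + v**3 + v*(-5 + v))
N(1)*(-5 + (-1 - 5))**2 + 15 = (1*(-5 + 1**2 + 2*1))*(-5 + (-1 - 5))**2 + 15 = (1*(-5 + 1 + 2))*(-5 - 6)**2 + 15 = (1*(-2))*(-11)**2 + 15 = -2*121 + 15 = -242 + 15 = -227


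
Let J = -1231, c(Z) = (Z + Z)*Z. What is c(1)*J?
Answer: -2462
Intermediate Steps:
c(Z) = 2*Z² (c(Z) = (2*Z)*Z = 2*Z²)
c(1)*J = (2*1²)*(-1231) = (2*1)*(-1231) = 2*(-1231) = -2462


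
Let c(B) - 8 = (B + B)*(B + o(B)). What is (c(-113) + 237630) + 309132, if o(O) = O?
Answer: 597846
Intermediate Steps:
c(B) = 8 + 4*B**2 (c(B) = 8 + (B + B)*(B + B) = 8 + (2*B)*(2*B) = 8 + 4*B**2)
(c(-113) + 237630) + 309132 = ((8 + 4*(-113)**2) + 237630) + 309132 = ((8 + 4*12769) + 237630) + 309132 = ((8 + 51076) + 237630) + 309132 = (51084 + 237630) + 309132 = 288714 + 309132 = 597846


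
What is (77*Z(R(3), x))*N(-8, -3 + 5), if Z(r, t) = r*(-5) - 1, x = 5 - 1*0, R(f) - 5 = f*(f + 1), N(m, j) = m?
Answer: 52976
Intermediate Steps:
R(f) = 5 + f*(1 + f) (R(f) = 5 + f*(f + 1) = 5 + f*(1 + f))
x = 5 (x = 5 + 0 = 5)
Z(r, t) = -1 - 5*r (Z(r, t) = -5*r - 1 = -1 - 5*r)
(77*Z(R(3), x))*N(-8, -3 + 5) = (77*(-1 - 5*(5 + 3 + 3²)))*(-8) = (77*(-1 - 5*(5 + 3 + 9)))*(-8) = (77*(-1 - 5*17))*(-8) = (77*(-1 - 85))*(-8) = (77*(-86))*(-8) = -6622*(-8) = 52976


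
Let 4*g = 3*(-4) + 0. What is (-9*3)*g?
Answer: 81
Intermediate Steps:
g = -3 (g = (3*(-4) + 0)/4 = (-12 + 0)/4 = (¼)*(-12) = -3)
(-9*3)*g = -9*3*(-3) = -27*(-3) = 81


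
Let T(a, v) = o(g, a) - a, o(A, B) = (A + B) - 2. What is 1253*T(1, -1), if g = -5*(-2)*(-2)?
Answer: -27566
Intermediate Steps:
g = -20 (g = 10*(-2) = -20)
o(A, B) = -2 + A + B
T(a, v) = -22 (T(a, v) = (-2 - 20 + a) - a = (-22 + a) - a = -22)
1253*T(1, -1) = 1253*(-22) = -27566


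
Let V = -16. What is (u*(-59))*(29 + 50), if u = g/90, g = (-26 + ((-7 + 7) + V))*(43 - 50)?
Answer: -228389/15 ≈ -15226.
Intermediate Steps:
g = 294 (g = (-26 + ((-7 + 7) - 16))*(43 - 50) = (-26 + (0 - 16))*(-7) = (-26 - 16)*(-7) = -42*(-7) = 294)
u = 49/15 (u = 294/90 = 294*(1/90) = 49/15 ≈ 3.2667)
(u*(-59))*(29 + 50) = ((49/15)*(-59))*(29 + 50) = -2891/15*79 = -228389/15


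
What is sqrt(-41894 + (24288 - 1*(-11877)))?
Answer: I*sqrt(5729) ≈ 75.69*I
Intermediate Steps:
sqrt(-41894 + (24288 - 1*(-11877))) = sqrt(-41894 + (24288 + 11877)) = sqrt(-41894 + 36165) = sqrt(-5729) = I*sqrt(5729)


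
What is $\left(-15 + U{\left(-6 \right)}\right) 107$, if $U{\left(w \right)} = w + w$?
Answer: $-2889$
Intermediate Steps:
$U{\left(w \right)} = 2 w$
$\left(-15 + U{\left(-6 \right)}\right) 107 = \left(-15 + 2 \left(-6\right)\right) 107 = \left(-15 - 12\right) 107 = \left(-27\right) 107 = -2889$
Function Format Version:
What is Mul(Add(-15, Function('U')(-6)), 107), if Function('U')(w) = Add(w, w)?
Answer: -2889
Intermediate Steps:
Function('U')(w) = Mul(2, w)
Mul(Add(-15, Function('U')(-6)), 107) = Mul(Add(-15, Mul(2, -6)), 107) = Mul(Add(-15, -12), 107) = Mul(-27, 107) = -2889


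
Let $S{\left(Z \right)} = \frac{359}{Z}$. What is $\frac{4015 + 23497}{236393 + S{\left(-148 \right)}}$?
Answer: $\frac{4071776}{34985805} \approx 0.11638$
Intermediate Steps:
$\frac{4015 + 23497}{236393 + S{\left(-148 \right)}} = \frac{4015 + 23497}{236393 + \frac{359}{-148}} = \frac{27512}{236393 + 359 \left(- \frac{1}{148}\right)} = \frac{27512}{236393 - \frac{359}{148}} = \frac{27512}{\frac{34985805}{148}} = 27512 \cdot \frac{148}{34985805} = \frac{4071776}{34985805}$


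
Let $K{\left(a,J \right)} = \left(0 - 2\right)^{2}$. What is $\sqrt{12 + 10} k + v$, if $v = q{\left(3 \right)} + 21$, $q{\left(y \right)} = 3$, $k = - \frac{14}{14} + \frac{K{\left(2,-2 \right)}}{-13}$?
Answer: $24 - \frac{17 \sqrt{22}}{13} \approx 17.866$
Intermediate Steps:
$K{\left(a,J \right)} = 4$ ($K{\left(a,J \right)} = \left(-2\right)^{2} = 4$)
$k = - \frac{17}{13}$ ($k = - \frac{14}{14} + \frac{4}{-13} = \left(-14\right) \frac{1}{14} + 4 \left(- \frac{1}{13}\right) = -1 - \frac{4}{13} = - \frac{17}{13} \approx -1.3077$)
$v = 24$ ($v = 3 + 21 = 24$)
$\sqrt{12 + 10} k + v = \sqrt{12 + 10} \left(- \frac{17}{13}\right) + 24 = \sqrt{22} \left(- \frac{17}{13}\right) + 24 = - \frac{17 \sqrt{22}}{13} + 24 = 24 - \frac{17 \sqrt{22}}{13}$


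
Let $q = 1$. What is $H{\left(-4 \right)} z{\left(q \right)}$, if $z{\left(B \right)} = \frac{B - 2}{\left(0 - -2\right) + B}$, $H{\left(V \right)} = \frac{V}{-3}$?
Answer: $- \frac{4}{9} \approx -0.44444$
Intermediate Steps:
$H{\left(V \right)} = - \frac{V}{3}$ ($H{\left(V \right)} = V \left(- \frac{1}{3}\right) = - \frac{V}{3}$)
$z{\left(B \right)} = \frac{-2 + B}{2 + B}$ ($z{\left(B \right)} = \frac{-2 + B}{\left(0 + 2\right) + B} = \frac{-2 + B}{2 + B}$)
$H{\left(-4 \right)} z{\left(q \right)} = \left(- \frac{1}{3}\right) \left(-4\right) \frac{-2 + 1}{2 + 1} = \frac{4 \cdot \frac{1}{3} \left(-1\right)}{3} = \frac{4}{3} \left(- \frac{1}{3}\right) = - \frac{4}{9}$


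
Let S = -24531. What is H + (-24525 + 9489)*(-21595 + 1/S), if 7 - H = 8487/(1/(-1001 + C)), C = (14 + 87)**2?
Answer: 2016628319791/8177 ≈ 2.4662e+8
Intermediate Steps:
C = 10201 (C = 101**2 = 10201)
H = -78080393 (H = 7 - 8487/(1/(-1001 + 10201)) = 7 - 8487/(1/9200) = 7 - 8487/1/9200 = 7 - 8487*9200 = 7 - 1*78080400 = 7 - 78080400 = -78080393)
H + (-24525 + 9489)*(-21595 + 1/S) = -78080393 + (-24525 + 9489)*(-21595 + 1/(-24531)) = -78080393 - 15036*(-21595 - 1/24531) = -78080393 - 15036*(-529746946/24531) = -78080393 + 2655091693352/8177 = 2016628319791/8177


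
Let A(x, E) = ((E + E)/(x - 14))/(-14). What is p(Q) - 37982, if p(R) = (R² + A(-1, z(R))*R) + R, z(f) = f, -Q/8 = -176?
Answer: 206300914/105 ≈ 1.9648e+6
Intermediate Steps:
Q = 1408 (Q = -8*(-176) = 1408)
A(x, E) = -E/(7*(-14 + x)) (A(x, E) = ((2*E)/(-14 + x))*(-1/14) = (2*E/(-14 + x))*(-1/14) = -E/(7*(-14 + x)))
p(R) = R + 106*R²/105 (p(R) = (R² + (-R/(-98 + 7*(-1)))*R) + R = (R² + (-R/(-98 - 7))*R) + R = (R² + (-1*R/(-105))*R) + R = (R² + (-1*R*(-1/105))*R) + R = (R² + (R/105)*R) + R = (R² + R²/105) + R = 106*R²/105 + R = R + 106*R²/105)
p(Q) - 37982 = (1/105)*1408*(105 + 106*1408) - 37982 = (1/105)*1408*(105 + 149248) - 37982 = (1/105)*1408*149353 - 37982 = 210289024/105 - 37982 = 206300914/105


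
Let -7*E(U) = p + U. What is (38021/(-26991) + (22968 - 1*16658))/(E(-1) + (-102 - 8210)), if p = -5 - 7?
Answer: -1191926323/1570093461 ≈ -0.75914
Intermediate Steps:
p = -12
E(U) = 12/7 - U/7 (E(U) = -(-12 + U)/7 = 12/7 - U/7)
(38021/(-26991) + (22968 - 1*16658))/(E(-1) + (-102 - 8210)) = (38021/(-26991) + (22968 - 1*16658))/((12/7 - ⅐*(-1)) + (-102 - 8210)) = (38021*(-1/26991) + (22968 - 16658))/((12/7 + ⅐) - 8312) = (-38021/26991 + 6310)/(13/7 - 8312) = 170275189/(26991*(-58171/7)) = (170275189/26991)*(-7/58171) = -1191926323/1570093461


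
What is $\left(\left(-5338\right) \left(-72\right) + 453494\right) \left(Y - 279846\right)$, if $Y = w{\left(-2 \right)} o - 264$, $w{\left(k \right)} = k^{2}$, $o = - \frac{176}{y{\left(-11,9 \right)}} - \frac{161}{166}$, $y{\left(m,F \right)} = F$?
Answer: $- \frac{175360751405000}{747} \approx -2.3475 \cdot 10^{11}$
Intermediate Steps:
$o = - \frac{30665}{1494}$ ($o = - \frac{176}{9} - \frac{161}{166} = - \frac{30665}{1494} \approx -20.525$)
$Y = - \frac{258538}{747}$ ($Y = \left(-2\right)^{2} \left(- \frac{30665}{1494}\right) - 264 = 4 \left(- \frac{30665}{1494}\right) - 264 = - \frac{61330}{747} - 264 = - \frac{258538}{747} \approx -346.1$)
$\left(\left(-5338\right) \left(-72\right) + 453494\right) \left(Y - 279846\right) = \left(\left(-5338\right) \left(-72\right) + 453494\right) \left(- \frac{258538}{747} - 279846\right) = \left(384336 + 453494\right) \left(- \frac{209303500}{747}\right) = 837830 \left(- \frac{209303500}{747}\right) = - \frac{175360751405000}{747}$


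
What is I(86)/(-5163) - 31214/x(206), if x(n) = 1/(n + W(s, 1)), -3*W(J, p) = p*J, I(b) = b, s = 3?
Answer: -33037365896/5163 ≈ -6.3989e+6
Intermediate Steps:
W(J, p) = -J*p/3 (W(J, p) = -p*J/3 = -J*p/3)
x(n) = 1/(-1 + n) (x(n) = 1/(n - ⅓*3*1) = 1/(n - 1) = 1/(-1 + n))
I(86)/(-5163) - 31214/x(206) = 86/(-5163) - 31214/(1/(-1 + 206)) = 86*(-1/5163) - 31214/(1/205) = -86/5163 - 31214/1/205 = -86/5163 - 31214*205 = -86/5163 - 6398870 = -33037365896/5163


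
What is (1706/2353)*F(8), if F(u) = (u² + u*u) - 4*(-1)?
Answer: 225192/2353 ≈ 95.704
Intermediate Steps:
F(u) = 4 + 2*u² (F(u) = (u² + u²) + 4 = 2*u² + 4 = 4 + 2*u²)
(1706/2353)*F(8) = (1706/2353)*(4 + 2*8²) = (1706*(1/2353))*(4 + 2*64) = 1706*(4 + 128)/2353 = (1706/2353)*132 = 225192/2353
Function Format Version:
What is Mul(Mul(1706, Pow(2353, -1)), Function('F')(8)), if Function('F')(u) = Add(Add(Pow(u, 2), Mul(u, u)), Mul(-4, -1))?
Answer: Rational(225192, 2353) ≈ 95.704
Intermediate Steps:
Function('F')(u) = Add(4, Mul(2, Pow(u, 2))) (Function('F')(u) = Add(Add(Pow(u, 2), Pow(u, 2)), 4) = Add(Mul(2, Pow(u, 2)), 4) = Add(4, Mul(2, Pow(u, 2))))
Mul(Mul(1706, Pow(2353, -1)), Function('F')(8)) = Mul(Mul(1706, Pow(2353, -1)), Add(4, Mul(2, Pow(8, 2)))) = Mul(Mul(1706, Rational(1, 2353)), Add(4, Mul(2, 64))) = Mul(Rational(1706, 2353), Add(4, 128)) = Mul(Rational(1706, 2353), 132) = Rational(225192, 2353)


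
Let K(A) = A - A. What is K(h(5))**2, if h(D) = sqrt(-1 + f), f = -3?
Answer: 0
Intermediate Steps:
h(D) = 2*I (h(D) = sqrt(-1 - 3) = sqrt(-4) = 2*I)
K(A) = 0
K(h(5))**2 = 0**2 = 0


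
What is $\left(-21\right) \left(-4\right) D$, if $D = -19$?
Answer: $-1596$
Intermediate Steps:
$\left(-21\right) \left(-4\right) D = \left(-21\right) \left(-4\right) \left(-19\right) = 84 \left(-19\right) = -1596$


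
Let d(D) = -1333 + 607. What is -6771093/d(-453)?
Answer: 2257031/242 ≈ 9326.6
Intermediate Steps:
d(D) = -726
-6771093/d(-453) = -6771093/(-726) = -6771093*(-1/726) = 2257031/242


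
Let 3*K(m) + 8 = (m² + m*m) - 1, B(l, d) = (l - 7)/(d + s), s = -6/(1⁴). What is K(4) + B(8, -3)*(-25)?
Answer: 94/9 ≈ 10.444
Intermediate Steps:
s = -6 (s = -6/1 = -6*1 = -6)
B(l, d) = (-7 + l)/(-6 + d) (B(l, d) = (l - 7)/(d - 6) = (-7 + l)/(-6 + d))
K(m) = -3 + 2*m²/3 (K(m) = -8/3 + ((m² + m*m) - 1)/3 = -8/3 + ((m² + m²) - 1)/3 = -8/3 + (2*m² - 1)/3 = -8/3 + (-1 + 2*m²)/3 = -8/3 + (-⅓ + 2*m²/3) = -3 + 2*m²/3)
K(4) + B(8, -3)*(-25) = (-3 + (⅔)*4²) + ((-7 + 8)/(-6 - 3))*(-25) = (-3 + (⅔)*16) + (1/(-9))*(-25) = (-3 + 32/3) - ⅑*1*(-25) = 23/3 - ⅑*(-25) = 23/3 + 25/9 = 94/9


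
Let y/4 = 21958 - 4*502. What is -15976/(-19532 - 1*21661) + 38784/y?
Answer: 119688088/136966725 ≈ 0.87385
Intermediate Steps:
y = 79800 (y = 4*(21958 - 4*502) = 4*(21958 - 1*2008) = 4*(21958 - 2008) = 4*19950 = 79800)
-15976/(-19532 - 1*21661) + 38784/y = -15976/(-19532 - 1*21661) + 38784/79800 = -15976/(-19532 - 21661) + 38784*(1/79800) = -15976/(-41193) + 1616/3325 = -15976*(-1/41193) + 1616/3325 = 15976/41193 + 1616/3325 = 119688088/136966725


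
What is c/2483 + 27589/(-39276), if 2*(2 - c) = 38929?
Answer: -832912637/97522308 ≈ -8.5407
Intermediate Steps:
c = -38925/2 (c = 2 - ½*38929 = 2 - 38929/2 = -38925/2 ≈ -19463.)
c/2483 + 27589/(-39276) = -38925/2/2483 + 27589/(-39276) = -38925/2*1/2483 + 27589*(-1/39276) = -38925/4966 - 27589/39276 = -832912637/97522308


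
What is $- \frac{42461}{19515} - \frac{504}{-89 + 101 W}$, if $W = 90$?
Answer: $- \frac{392027021}{175654515} \approx -2.2318$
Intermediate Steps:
$- \frac{42461}{19515} - \frac{504}{-89 + 101 W} = - \frac{42461}{19515} - \frac{504}{-89 + 101 \cdot 90} = \left(-42461\right) \frac{1}{19515} - \frac{504}{-89 + 9090} = - \frac{42461}{19515} - \frac{504}{9001} = - \frac{392027021}{175654515}$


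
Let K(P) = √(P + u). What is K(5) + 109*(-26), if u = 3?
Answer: -2834 + 2*√2 ≈ -2831.2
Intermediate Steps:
K(P) = √(3 + P) (K(P) = √(P + 3) = √(3 + P))
K(5) + 109*(-26) = √(3 + 5) + 109*(-26) = √8 - 2834 = 2*√2 - 2834 = -2834 + 2*√2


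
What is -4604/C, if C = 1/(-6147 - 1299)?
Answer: 34281384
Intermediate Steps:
C = -1/7446 (C = 1/(-7446) = -1/7446 ≈ -0.00013430)
-4604/C = -4604/(-1/7446) = -4604*(-7446) = 34281384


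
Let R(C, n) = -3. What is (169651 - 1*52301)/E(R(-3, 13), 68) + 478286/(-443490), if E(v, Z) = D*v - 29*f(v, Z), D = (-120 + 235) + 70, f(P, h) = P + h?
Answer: -2660528467/54105780 ≈ -49.173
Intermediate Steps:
D = 185 (D = 115 + 70 = 185)
E(v, Z) = -29*Z + 156*v (E(v, Z) = 185*v - 29*(v + Z) = 185*v - 29*(Z + v) = 185*v + (-29*Z - 29*v) = -29*Z + 156*v)
(169651 - 1*52301)/E(R(-3, 13), 68) + 478286/(-443490) = (169651 - 1*52301)/(-29*68 + 156*(-3)) + 478286/(-443490) = (169651 - 52301)/(-1972 - 468) + 478286*(-1/443490) = 117350/(-2440) - 239143/221745 = 117350*(-1/2440) - 239143/221745 = -11735/244 - 239143/221745 = -2660528467/54105780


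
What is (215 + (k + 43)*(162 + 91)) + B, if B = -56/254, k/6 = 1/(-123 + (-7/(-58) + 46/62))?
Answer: 103018077834/9296527 ≈ 11081.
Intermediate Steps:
k = -3596/73201 (k = 6/(-123 + (-7/(-58) + 46/62)) = 6/(-123 + (-7*(-1/58) + 46*(1/62))) = 6/(-123 + (7/58 + 23/31)) = 6/(-123 + 1551/1798) = 6/(-219603/1798) = 6*(-1798/219603) = -3596/73201 ≈ -0.049125)
B = -28/127 (B = -56*1/254 = -28/127 ≈ -0.22047)
(215 + (k + 43)*(162 + 91)) + B = (215 + (-3596/73201 + 43)*(162 + 91)) - 28/127 = (215 + (3144047/73201)*253) - 28/127 = (215 + 795443891/73201) - 28/127 = 811182106/73201 - 28/127 = 103018077834/9296527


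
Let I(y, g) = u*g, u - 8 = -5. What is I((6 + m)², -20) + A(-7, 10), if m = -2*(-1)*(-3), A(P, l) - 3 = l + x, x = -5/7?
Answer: -334/7 ≈ -47.714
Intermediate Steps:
x = -5/7 (x = -5*⅐ = -5/7 ≈ -0.71429)
u = 3 (u = 8 - 5 = 3)
A(P, l) = 16/7 + l (A(P, l) = 3 + (l - 5/7) = 3 + (-5/7 + l) = 16/7 + l)
m = -6 (m = 2*(-3) = -6)
I(y, g) = 3*g
I((6 + m)², -20) + A(-7, 10) = 3*(-20) + (16/7 + 10) = -60 + 86/7 = -334/7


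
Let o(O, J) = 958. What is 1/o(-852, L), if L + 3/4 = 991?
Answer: 1/958 ≈ 0.0010438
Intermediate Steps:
L = 3961/4 (L = -¾ + 991 = 3961/4 ≈ 990.25)
1/o(-852, L) = 1/958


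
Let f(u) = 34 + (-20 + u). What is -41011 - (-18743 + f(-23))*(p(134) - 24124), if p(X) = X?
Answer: -449901491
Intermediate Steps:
f(u) = 14 + u
-41011 - (-18743 + f(-23))*(p(134) - 24124) = -41011 - (-18743 + (14 - 23))*(134 - 24124) = -41011 - (-18743 - 9)*(-23990) = -41011 - (-18752)*(-23990) = -41011 - 1*449860480 = -41011 - 449860480 = -449901491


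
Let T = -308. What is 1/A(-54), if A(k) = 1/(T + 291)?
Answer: -17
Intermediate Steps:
A(k) = -1/17 (A(k) = 1/(-308 + 291) = 1/(-17) = -1/17)
1/A(-54) = 1/(-1/17) = -17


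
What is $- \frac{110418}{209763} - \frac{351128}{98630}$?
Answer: $- \frac{14090698334}{3448154115} \approx -4.0864$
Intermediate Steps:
$- \frac{110418}{209763} - \frac{351128}{98630} = \left(-110418\right) \frac{1}{209763} - \frac{175564}{49315} = - \frac{36806}{69921} - \frac{175564}{49315} = - \frac{14090698334}{3448154115}$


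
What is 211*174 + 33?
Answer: 36747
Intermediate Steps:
211*174 + 33 = 36714 + 33 = 36747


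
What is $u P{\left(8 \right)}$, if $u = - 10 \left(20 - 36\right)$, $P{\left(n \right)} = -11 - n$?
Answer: $-3040$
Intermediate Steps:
$u = 160$ ($u = \left(-10\right) \left(-16\right) = 160$)
$u P{\left(8 \right)} = 160 \left(-11 - 8\right) = 160 \left(-19\right) = -3040$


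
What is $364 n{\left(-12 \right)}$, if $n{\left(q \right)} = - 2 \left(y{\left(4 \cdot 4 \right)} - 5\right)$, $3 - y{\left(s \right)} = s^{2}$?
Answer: $187824$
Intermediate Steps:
$y{\left(s \right)} = 3 - s^{2}$
$n{\left(q \right)} = 516$ ($n{\left(q \right)} = - 2 \left(\left(3 - \left(4 \cdot 4\right)^{2}\right) - 5\right) = - 2 \left(\left(3 - 16^{2}\right) - 5\right) = - 2 \left(\left(3 - 256\right) - 5\right) = - 2 \left(-253 - 5\right) = \left(-2\right) \left(-258\right) = 516$)
$364 n{\left(-12 \right)} = 364 \cdot 516 = 187824$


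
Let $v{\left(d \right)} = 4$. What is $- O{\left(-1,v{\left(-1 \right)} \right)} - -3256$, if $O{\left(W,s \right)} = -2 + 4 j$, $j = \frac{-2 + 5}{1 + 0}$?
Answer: $3246$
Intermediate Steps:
$j = 3$ ($j = \frac{3}{1} = 3 \cdot 1 = 3$)
$O{\left(W,s \right)} = 10$ ($O{\left(W,s \right)} = -2 + 4 \cdot 3 = -2 + 12 = 10$)
$- O{\left(-1,v{\left(-1 \right)} \right)} - -3256 = \left(-1\right) 10 - -3256 = -10 + 3256 = 3246$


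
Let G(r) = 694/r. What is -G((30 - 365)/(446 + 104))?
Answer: 76340/67 ≈ 1139.4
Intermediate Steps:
-G((30 - 365)/(446 + 104)) = -694/((30 - 365)/(446 + 104)) = -694/((-335/550)) = -694/((-335*1/550)) = -694/(-67/110) = -694*(-110)/67 = -1*(-76340/67) = 76340/67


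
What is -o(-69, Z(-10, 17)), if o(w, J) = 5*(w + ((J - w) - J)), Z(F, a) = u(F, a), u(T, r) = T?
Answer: 0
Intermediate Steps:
Z(F, a) = F
o(w, J) = 0 (o(w, J) = 5*(w - w) = 5*0 = 0)
-o(-69, Z(-10, 17)) = -1*0 = 0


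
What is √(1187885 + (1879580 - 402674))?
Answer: √2664791 ≈ 1632.4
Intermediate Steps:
√(1187885 + (1879580 - 402674)) = √(1187885 + 1476906) = √2664791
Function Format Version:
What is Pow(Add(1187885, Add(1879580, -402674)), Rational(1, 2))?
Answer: Pow(2664791, Rational(1, 2)) ≈ 1632.4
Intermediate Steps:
Pow(Add(1187885, Add(1879580, -402674)), Rational(1, 2)) = Pow(Add(1187885, 1476906), Rational(1, 2)) = Pow(2664791, Rational(1, 2))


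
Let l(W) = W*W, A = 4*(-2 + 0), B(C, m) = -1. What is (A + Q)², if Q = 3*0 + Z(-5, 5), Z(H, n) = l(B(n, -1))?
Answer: 49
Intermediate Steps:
A = -8 (A = 4*(-2) = -8)
l(W) = W²
Z(H, n) = 1 (Z(H, n) = (-1)² = 1)
Q = 1 (Q = 3*0 + 1 = 0 + 1 = 1)
(A + Q)² = (-8 + 1)² = (-7)² = 49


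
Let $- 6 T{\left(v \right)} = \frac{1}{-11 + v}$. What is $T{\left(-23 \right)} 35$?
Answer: $\frac{35}{204} \approx 0.17157$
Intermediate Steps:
$T{\left(v \right)} = - \frac{1}{6 \left(-11 + v\right)}$
$T{\left(-23 \right)} 35 = - \frac{1}{-66 + 6 \left(-23\right)} 35 = - \frac{1}{-66 - 138} \cdot 35 = - \frac{1}{-204} \cdot 35 = \left(-1\right) \left(- \frac{1}{204}\right) 35 = \frac{1}{204} \cdot 35 = \frac{35}{204}$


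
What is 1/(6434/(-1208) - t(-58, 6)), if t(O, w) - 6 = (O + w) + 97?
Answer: -604/34021 ≈ -0.017754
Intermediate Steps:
t(O, w) = 103 + O + w (t(O, w) = 6 + ((O + w) + 97) = 6 + (97 + O + w) = 103 + O + w)
1/(6434/(-1208) - t(-58, 6)) = 1/(6434/(-1208) - (103 - 58 + 6)) = 1/(6434*(-1/1208) - 1*51) = 1/(-3217/604 - 51) = 1/(-34021/604) = -604/34021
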